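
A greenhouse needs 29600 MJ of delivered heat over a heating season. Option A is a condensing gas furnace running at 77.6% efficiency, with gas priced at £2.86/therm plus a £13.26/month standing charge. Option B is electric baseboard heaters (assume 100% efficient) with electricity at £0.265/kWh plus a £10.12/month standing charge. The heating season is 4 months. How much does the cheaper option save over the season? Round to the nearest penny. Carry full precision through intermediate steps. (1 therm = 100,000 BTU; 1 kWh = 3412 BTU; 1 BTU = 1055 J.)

Heat load = 29600 MJ = 29,600,000,000 J / 1055 = 28,056,872 BTU
Gas: input = 28,056,872 / 0.776 = 36,155,763 BTU = 361.6 therm → 361.6 × £2.86 = £1,034.05; + 4 × £13.26 standing = £1,087.09
Electric: 28,056,872 BTU / 3412 = 8,223 kWh → × £0.265 = £2,179.09; + 4 × £10.12 standing = £2,219.57
Difference = |£1,087.09 − £2,219.57| = £1,132.48

£1132.48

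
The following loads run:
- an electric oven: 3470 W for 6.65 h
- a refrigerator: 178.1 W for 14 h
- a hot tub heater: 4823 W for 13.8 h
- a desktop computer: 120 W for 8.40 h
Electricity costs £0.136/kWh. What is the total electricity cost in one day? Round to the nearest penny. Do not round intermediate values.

£12.67

electric oven: 3470 W × 6.65 h = 23,076 Wh = 23.08 kWh
refrigerator: 178.1 W × 14 h = 2,493 Wh = 2.493 kWh
hot tub heater: 4823 W × 13.8 h = 66,557 Wh = 66.56 kWh
desktop computer: 120 W × 8.40 h = 1,008 Wh = 1.008 kWh
Total energy = 23.08 + 2.493 + 66.56 + 1.008 = 93.13 kWh
Cost = 93.13 kWh × £0.136 = £12.67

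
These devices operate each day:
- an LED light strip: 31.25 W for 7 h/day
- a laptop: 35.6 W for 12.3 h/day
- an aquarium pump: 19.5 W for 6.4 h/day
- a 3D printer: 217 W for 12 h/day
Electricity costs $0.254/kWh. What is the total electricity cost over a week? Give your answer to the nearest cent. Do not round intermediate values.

LED light strip: 31.25 W × 7 h × 7 d = 1,531 Wh = 1.531 kWh
laptop: 35.6 W × 12.3 h × 7 d = 3,065 Wh = 3.065 kWh
aquarium pump: 19.5 W × 6.4 h × 7 d = 874 Wh = 0.8736 kWh
3D printer: 217 W × 12 h × 7 d = 18,228 Wh = 18.23 kWh
Total energy = 1.531 + 3.065 + 0.8736 + 18.23 = 23.7 kWh
Cost = 23.7 kWh × $0.254 = $6.02

$6.02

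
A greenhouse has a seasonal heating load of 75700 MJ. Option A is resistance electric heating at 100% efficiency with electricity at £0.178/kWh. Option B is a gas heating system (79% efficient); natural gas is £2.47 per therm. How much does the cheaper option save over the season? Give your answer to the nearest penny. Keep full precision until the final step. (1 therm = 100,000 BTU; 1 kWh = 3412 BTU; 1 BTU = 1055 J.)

£1499.86

Heat load = 75700 MJ = 75,700,000,000 J / 1055 = 71,753,555 BTU
Gas: input = 71,753,555 / 0.79 = 90,827,284 BTU = 908.3 therm → 908.3 × £2.47 = £2,243.43
Electric: 71,753,555 BTU / 3412 = 21,030 kWh → × £0.178 = £3,743.30
Difference = |£2,243.43 − £3,743.30| = £1,499.86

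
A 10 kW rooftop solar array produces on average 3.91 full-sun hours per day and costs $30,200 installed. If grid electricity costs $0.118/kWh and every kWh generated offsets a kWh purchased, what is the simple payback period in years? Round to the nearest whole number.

18 years

Daily generation = 10 kW × 3.91 h = 39.1 kWh
Annual generation = 39.1 × 365 = 14272 kWh
Annual savings = 14272 × $0.118 = $1,684.04
Payback = $30,200 / $1,684.04 = 17.9 years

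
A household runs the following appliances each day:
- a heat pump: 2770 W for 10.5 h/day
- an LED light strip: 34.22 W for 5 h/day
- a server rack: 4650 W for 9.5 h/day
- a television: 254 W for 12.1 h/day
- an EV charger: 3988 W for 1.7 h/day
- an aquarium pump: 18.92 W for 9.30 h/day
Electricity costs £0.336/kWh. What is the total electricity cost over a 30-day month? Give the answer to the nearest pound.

£841

heat pump: 2770 W × 10.5 h × 30 d = 872,550 Wh = 872.5 kWh
LED light strip: 34.22 W × 5 h × 30 d = 5,133 Wh = 5.133 kWh
server rack: 4650 W × 9.5 h × 30 d = 1,325,250 Wh = 1,325 kWh
television: 254 W × 12.1 h × 30 d = 92,202 Wh = 92.2 kWh
EV charger: 3988 W × 1.7 h × 30 d = 203,388 Wh = 203.4 kWh
aquarium pump: 18.92 W × 9.30 h × 30 d = 5,279 Wh = 5.279 kWh
Total energy = 872.5 + 5.133 + 1,325 + 92.2 + 203.4 + 5.279 = 2,504 kWh
Cost = 2,504 kWh × £0.336 = £841.28 ≈ £841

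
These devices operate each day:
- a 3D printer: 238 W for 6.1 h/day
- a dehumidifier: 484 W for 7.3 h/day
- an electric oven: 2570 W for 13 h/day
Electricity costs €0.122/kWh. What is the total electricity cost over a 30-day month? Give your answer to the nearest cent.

€140.53

3D printer: 238 W × 6.1 h × 30 d = 43,554 Wh = 43.55 kWh
dehumidifier: 484 W × 7.3 h × 30 d = 105,996 Wh = 106 kWh
electric oven: 2570 W × 13 h × 30 d = 1,002,300 Wh = 1,002 kWh
Total energy = 43.55 + 106 + 1,002 = 1,152 kWh
Cost = 1,152 kWh × €0.122 = €140.53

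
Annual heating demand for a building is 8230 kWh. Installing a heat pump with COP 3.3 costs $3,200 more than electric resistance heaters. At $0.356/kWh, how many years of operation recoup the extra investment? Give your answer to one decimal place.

Resistance: 8230 kWh × $0.356 = $2,929.88/yr
Heat pump: 8230 / 3.3 = 2494 kWh in → × $0.356 = $887.84/yr
Annual savings = $2,042.04
Payback = $3,200 / $2,042.04 = 1.57 years

1.6 years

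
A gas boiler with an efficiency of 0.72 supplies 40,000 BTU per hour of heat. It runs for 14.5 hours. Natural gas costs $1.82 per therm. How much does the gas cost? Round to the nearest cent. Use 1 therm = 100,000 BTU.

$14.66

Heat delivered = 40,000 BTU/h × 14.5 h = 580,000 BTU
Gas input = 580,000 / 0.72 = 805,556 BTU
= 805,556 / 100,000 = 8.056 therm
Cost = 8.056 × $1.82/therm = $14.66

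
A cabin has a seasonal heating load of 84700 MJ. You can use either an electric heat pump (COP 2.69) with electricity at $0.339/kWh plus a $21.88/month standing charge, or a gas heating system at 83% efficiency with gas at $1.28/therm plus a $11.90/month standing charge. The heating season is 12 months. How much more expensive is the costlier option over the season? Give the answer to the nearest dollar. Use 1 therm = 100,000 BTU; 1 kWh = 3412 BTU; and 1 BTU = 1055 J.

$1847

Heat load = 84700 MJ = 84,700,000,000 J / 1055 = 80,284,360 BTU
Gas: input = 80,284,360 / 0.83 = 96,728,145 BTU = 967.3 therm → 967.3 × $1.28 = $1,238.12; + 12 × $11.90 standing = $1,380.92
Heat pump: 80,284,360 BTU / 3412 = 23,530 kWh heat; / 2.69 = 8,747 kWh in → × $0.339 = $2,965.30; + 12 × $21.88 standing = $3,227.86
Difference = |$1,380.92 − $3,227.86| = $1,846.94 ≈ $1847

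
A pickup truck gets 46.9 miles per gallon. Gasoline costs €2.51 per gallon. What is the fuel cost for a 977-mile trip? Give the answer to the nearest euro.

€52

Fuel = 977 mi / 46.9 mpg = 20.83 gal
Cost = 20.83 gal × €2.51/gal = €52.29 ≈ €52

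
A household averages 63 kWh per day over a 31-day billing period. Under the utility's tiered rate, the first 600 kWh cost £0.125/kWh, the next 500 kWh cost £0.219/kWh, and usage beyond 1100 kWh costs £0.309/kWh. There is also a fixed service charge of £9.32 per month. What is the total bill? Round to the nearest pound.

£457

Usage = 63 kWh/day × 31 days = 1953 kWh
First 600 kWh × £0.125 = £75.00
Next 500 kWh × £0.219 = £109.50
Remaining 853 kWh × £0.309 = £263.58
Energy charge = £448.08; + service £9.32 = £457.40 ≈ £457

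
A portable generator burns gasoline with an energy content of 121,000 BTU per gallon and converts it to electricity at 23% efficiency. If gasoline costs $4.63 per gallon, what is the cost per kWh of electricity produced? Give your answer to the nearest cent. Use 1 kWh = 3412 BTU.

Electrical output per gallon = 121,000 BTU × 0.23 / 3412 BTU/kWh = 8.157 kWh
Cost per kWh = $4.63 / 8.157 kWh = $0.568

$0.57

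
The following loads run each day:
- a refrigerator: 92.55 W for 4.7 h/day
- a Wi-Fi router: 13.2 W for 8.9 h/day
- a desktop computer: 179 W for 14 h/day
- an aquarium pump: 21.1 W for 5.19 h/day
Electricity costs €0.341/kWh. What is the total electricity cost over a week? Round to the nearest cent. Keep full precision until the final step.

€7.56

refrigerator: 92.55 W × 4.7 h × 7 d = 3,045 Wh = 3.045 kWh
Wi-Fi router: 13.2 W × 8.9 h × 7 d = 822 Wh = 0.8224 kWh
desktop computer: 179 W × 14 h × 7 d = 17,542 Wh = 17.54 kWh
aquarium pump: 21.1 W × 5.19 h × 7 d = 767 Wh = 0.7666 kWh
Total energy = 3.045 + 0.8224 + 17.54 + 0.7666 = 22.18 kWh
Cost = 22.18 kWh × €0.341 = €7.56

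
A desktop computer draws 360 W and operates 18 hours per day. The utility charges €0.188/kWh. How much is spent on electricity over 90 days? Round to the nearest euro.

€110

Energy = 360 W × 18 h/day × 90 days = 583,200 Wh = 583.2 kWh
Cost = 583.2 kWh × €0.188/kWh = €109.64 ≈ €110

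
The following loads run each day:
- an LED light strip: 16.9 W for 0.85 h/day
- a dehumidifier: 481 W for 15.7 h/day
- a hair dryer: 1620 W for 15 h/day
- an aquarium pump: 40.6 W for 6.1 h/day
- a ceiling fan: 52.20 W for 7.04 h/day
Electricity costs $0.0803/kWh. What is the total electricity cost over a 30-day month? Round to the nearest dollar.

$78

LED light strip: 16.9 W × 0.85 h × 30 d = 431 Wh = 0.4309 kWh
dehumidifier: 481 W × 15.7 h × 30 d = 226,551 Wh = 226.6 kWh
hair dryer: 1620 W × 15 h × 30 d = 729,000 Wh = 729 kWh
aquarium pump: 40.6 W × 6.1 h × 30 d = 7,430 Wh = 7.43 kWh
ceiling fan: 52.20 W × 7.04 h × 30 d = 11,025 Wh = 11.02 kWh
Total energy = 0.4309 + 226.6 + 729 + 7.43 + 11.02 = 974.4 kWh
Cost = 974.4 kWh × $0.0803 = $78.25 ≈ $78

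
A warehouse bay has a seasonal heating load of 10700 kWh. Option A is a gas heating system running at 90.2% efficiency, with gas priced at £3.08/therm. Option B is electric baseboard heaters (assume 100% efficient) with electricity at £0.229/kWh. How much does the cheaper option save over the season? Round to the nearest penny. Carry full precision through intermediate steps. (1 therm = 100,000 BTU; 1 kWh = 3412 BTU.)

£1203.67

Heat load = 10700 kWh × 3412 = 36,508,400 BTU
Gas: input = 36,508,400 / 0.902 = 40,474,945 BTU = 404.7 therm → 404.7 × £3.08 = £1,246.63
Electric: 36,508,400 BTU / 3412 = 10,700 kWh → × £0.229 = £2,450.30
Difference = |£1,246.63 − £2,450.30| = £1,203.67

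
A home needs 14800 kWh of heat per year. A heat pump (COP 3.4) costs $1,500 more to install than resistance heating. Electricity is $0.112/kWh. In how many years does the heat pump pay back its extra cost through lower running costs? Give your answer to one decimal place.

Resistance: 14800 kWh × $0.112 = $1,657.60/yr
Heat pump: 14800 / 3.4 = 4353 kWh in → × $0.112 = $487.53/yr
Annual savings = $1,170.07
Payback = $1,500 / $1,170.07 = 1.28 years

1.3 years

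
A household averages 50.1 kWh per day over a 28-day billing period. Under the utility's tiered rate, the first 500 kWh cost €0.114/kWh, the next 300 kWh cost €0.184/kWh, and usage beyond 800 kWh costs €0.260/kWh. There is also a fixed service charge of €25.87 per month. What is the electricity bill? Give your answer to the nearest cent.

Usage = 50.1 kWh/day × 28 days = 1402.8 kWh
First 500 kWh × €0.114 = €57.00
Next 300 kWh × €0.184 = €55.20
Remaining 602.8 kWh × €0.260 = €156.73
Energy charge = €268.93; + service €25.87 = €294.80

€294.80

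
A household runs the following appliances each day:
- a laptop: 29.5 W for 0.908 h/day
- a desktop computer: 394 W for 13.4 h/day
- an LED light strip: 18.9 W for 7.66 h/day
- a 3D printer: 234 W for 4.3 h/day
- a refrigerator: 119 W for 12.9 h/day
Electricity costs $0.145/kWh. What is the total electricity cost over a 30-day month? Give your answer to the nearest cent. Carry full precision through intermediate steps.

$34.77

laptop: 29.5 W × 0.908 h × 30 d = 804 Wh = 0.8036 kWh
desktop computer: 394 W × 13.4 h × 30 d = 158,388 Wh = 158.4 kWh
LED light strip: 18.9 W × 7.66 h × 30 d = 4,343 Wh = 4.343 kWh
3D printer: 234 W × 4.3 h × 30 d = 30,186 Wh = 30.19 kWh
refrigerator: 119 W × 12.9 h × 30 d = 46,053 Wh = 46.05 kWh
Total energy = 0.8036 + 158.4 + 4.343 + 30.19 + 46.05 = 239.8 kWh
Cost = 239.8 kWh × $0.145 = $34.77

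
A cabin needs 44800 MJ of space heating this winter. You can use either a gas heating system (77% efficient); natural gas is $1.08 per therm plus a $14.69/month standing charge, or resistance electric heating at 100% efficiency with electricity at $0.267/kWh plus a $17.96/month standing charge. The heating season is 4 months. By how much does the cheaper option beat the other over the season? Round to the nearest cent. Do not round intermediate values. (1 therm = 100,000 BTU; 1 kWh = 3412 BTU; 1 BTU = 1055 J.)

Heat load = 44800 MJ = 44,800,000,000 J / 1055 = 42,464,455 BTU
Gas: input = 42,464,455 / 0.77 = 55,148,643 BTU = 551.5 therm → 551.5 × $1.08 = $595.61; + 4 × $14.69 standing = $654.37
Electric: 42,464,455 BTU / 3412 = 12,450 kWh → × $0.267 = $3,322.98; + 4 × $17.96 standing = $3,394.82
Difference = |$654.37 − $3,394.82| = $2,740.46

$2740.46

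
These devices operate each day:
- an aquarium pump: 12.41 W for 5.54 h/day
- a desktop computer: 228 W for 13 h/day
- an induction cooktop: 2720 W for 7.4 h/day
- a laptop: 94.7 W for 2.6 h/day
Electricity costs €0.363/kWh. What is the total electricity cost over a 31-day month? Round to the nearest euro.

€263

aquarium pump: 12.41 W × 5.54 h × 31 d = 2,131 Wh = 2.131 kWh
desktop computer: 228 W × 13 h × 31 d = 91,884 Wh = 91.88 kWh
induction cooktop: 2720 W × 7.4 h × 31 d = 623,968 Wh = 624 kWh
laptop: 94.7 W × 2.6 h × 31 d = 7,633 Wh = 7.633 kWh
Total energy = 2.131 + 91.88 + 624 + 7.633 = 725.6 kWh
Cost = 725.6 kWh × €0.363 = €263.40 ≈ €263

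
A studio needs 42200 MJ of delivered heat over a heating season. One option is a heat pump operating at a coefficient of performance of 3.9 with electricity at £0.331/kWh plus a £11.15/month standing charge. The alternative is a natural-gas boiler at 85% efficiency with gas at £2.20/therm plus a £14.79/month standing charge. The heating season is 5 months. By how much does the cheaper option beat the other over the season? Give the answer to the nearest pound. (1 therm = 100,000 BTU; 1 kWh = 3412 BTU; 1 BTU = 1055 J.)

Heat load = 42200 MJ = 42,200,000,000 J / 1055 = 40,000,000 BTU
Gas: input = 40,000,000 / 0.85 = 47,058,824 BTU = 470.6 therm → 470.6 × £2.20 = £1,035.29; + 5 × £14.79 standing = £1,109.24
Heat pump: 40,000,000 BTU / 3412 = 11,720 kWh heat; / 3.9 = 3,006 kWh in → × £0.331 = £994.98; + 5 × £11.15 standing = £1,050.73
Difference = |£1,109.24 − £1,050.73| = £58.51 ≈ £59

£59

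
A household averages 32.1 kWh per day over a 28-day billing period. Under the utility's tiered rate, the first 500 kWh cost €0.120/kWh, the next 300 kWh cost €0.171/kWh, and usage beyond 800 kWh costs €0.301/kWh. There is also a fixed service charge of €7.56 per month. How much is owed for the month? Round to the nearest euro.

€149

Usage = 32.1 kWh/day × 28 days = 898.8 kWh
First 500 kWh × €0.120 = €60.00
Next 300 kWh × €0.171 = €51.30
Remaining 98.8 kWh × €0.301 = €29.74
Energy charge = €141.04; + service €7.56 = €148.60 ≈ €149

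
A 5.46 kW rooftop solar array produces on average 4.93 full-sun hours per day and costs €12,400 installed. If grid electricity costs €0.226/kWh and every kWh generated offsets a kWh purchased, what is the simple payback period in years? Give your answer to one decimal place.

Daily generation = 5.46 kW × 4.93 h = 26.92 kWh
Annual generation = 26.92 × 365 = 9825 kWh
Annual savings = 9825 × €0.226 = €2,220.45
Payback = €12,400 / €2,220.45 = 5.58 years

5.6 years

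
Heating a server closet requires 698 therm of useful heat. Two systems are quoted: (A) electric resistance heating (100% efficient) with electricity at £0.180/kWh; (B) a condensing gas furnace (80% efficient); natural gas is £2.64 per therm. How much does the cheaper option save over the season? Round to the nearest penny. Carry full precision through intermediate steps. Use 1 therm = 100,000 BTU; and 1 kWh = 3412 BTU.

£1378.90

Heat load = 698 therm × 100,000 = 69,800,000 BTU
Gas: input = 69,800,000 / 0.80 = 87,250,000 BTU = 872.5 therm → 872.5 × £2.64 = £2,303.40
Electric: 69,800,000 BTU / 3412 = 20,460 kWh → × £0.180 = £3,682.30
Difference = |£2,303.40 − £3,682.30| = £1,378.90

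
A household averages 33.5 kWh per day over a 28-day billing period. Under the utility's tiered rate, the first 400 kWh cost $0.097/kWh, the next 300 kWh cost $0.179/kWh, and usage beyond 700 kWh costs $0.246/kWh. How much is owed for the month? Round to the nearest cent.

$151.05

Usage = 33.5 kWh/day × 28 days = 938 kWh
First 400 kWh × $0.097 = $38.80
Next 300 kWh × $0.179 = $53.70
Remaining 238 kWh × $0.246 = $58.55
Total = $151.05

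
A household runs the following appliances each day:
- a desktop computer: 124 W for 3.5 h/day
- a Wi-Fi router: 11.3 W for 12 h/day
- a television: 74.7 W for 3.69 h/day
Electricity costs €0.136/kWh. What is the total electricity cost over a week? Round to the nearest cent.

€0.80

desktop computer: 124 W × 3.5 h × 7 d = 3,038 Wh = 3.038 kWh
Wi-Fi router: 11.3 W × 12 h × 7 d = 949 Wh = 0.9492 kWh
television: 74.7 W × 3.69 h × 7 d = 1,930 Wh = 1.93 kWh
Total energy = 3.038 + 0.9492 + 1.93 = 5.917 kWh
Cost = 5.917 kWh × €0.136 = €0.80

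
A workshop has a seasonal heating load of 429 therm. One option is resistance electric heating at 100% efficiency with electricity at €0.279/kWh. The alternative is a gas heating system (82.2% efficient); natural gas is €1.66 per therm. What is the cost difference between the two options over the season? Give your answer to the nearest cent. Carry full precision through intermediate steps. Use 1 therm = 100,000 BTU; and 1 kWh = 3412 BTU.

€2641.59

Heat load = 429 therm × 100,000 = 42,900,000 BTU
Gas: input = 42,900,000 / 0.822 = 52,189,781 BTU = 521.9 therm → 521.9 × €1.66 = €866.35
Electric: 42,900,000 BTU / 3412 = 12,570 kWh → × €0.279 = €3,507.94
Difference = |€866.35 − €3,507.94| = €2,641.59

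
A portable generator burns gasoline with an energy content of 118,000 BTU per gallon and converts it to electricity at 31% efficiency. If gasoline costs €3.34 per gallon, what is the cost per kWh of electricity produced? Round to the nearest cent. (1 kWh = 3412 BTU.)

Electrical output per gallon = 118,000 BTU × 0.31 / 3412 BTU/kWh = 10.72 kWh
Cost per kWh = €3.34 / 10.72 kWh = €0.312

€0.31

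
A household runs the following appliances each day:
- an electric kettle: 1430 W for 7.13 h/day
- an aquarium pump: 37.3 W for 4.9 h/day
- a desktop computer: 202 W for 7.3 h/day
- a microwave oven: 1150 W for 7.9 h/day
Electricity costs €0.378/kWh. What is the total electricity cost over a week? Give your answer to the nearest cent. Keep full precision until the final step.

electric kettle: 1430 W × 7.13 h × 7 d = 71,371 Wh = 71.37 kWh
aquarium pump: 37.3 W × 4.9 h × 7 d = 1,279 Wh = 1.279 kWh
desktop computer: 202 W × 7.3 h × 7 d = 10,322 Wh = 10.32 kWh
microwave oven: 1150 W × 7.9 h × 7 d = 63,595 Wh = 63.59 kWh
Total energy = 71.37 + 1.279 + 10.32 + 63.59 = 146.6 kWh
Cost = 146.6 kWh × €0.378 = €55.40

€55.40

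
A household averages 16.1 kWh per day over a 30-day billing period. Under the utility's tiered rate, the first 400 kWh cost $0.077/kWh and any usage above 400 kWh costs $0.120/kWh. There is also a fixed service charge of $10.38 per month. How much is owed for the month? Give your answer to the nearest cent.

Usage = 16.1 kWh/day × 30 days = 483 kWh
First 400 kWh × $0.077 = $30.80
Remaining 83 kWh × $0.120 = $9.96
Energy charge = $40.76; + service $10.38 = $51.14

$51.14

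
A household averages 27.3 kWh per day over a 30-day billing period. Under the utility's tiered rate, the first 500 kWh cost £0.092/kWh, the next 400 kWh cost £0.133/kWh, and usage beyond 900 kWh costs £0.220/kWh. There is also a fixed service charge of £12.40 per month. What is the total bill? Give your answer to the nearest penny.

Usage = 27.3 kWh/day × 30 days = 819 kWh
First 500 kWh × £0.092 = £46.00
Next 319 kWh × £0.133 = £42.43
Remaining tier: 0 kWh (not reached)
Energy charge = £88.43; + service £12.40 = £100.83

£100.83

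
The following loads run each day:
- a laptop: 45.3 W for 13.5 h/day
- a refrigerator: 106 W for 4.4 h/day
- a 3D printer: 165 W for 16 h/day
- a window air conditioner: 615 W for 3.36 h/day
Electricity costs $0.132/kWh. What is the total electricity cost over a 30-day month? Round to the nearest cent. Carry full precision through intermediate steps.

laptop: 45.3 W × 13.5 h × 30 d = 18,346 Wh = 18.35 kWh
refrigerator: 106 W × 4.4 h × 30 d = 13,992 Wh = 13.99 kWh
3D printer: 165 W × 16 h × 30 d = 79,200 Wh = 79.2 kWh
window air conditioner: 615 W × 3.36 h × 30 d = 61,992 Wh = 61.99 kWh
Total energy = 18.35 + 13.99 + 79.2 + 61.99 = 173.5 kWh
Cost = 173.5 kWh × $0.132 = $22.91

$22.91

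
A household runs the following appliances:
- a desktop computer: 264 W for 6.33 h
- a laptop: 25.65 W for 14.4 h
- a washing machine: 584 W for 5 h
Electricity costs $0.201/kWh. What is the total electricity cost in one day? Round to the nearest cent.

$1.00

desktop computer: 264 W × 6.33 h = 1,671 Wh = 1.671 kWh
laptop: 25.65 W × 14.4 h = 369 Wh = 0.3694 kWh
washing machine: 584 W × 5 h = 2,920 Wh = 2.92 kWh
Total energy = 1.671 + 0.3694 + 2.92 = 4.96 kWh
Cost = 4.96 kWh × $0.201 = $1.00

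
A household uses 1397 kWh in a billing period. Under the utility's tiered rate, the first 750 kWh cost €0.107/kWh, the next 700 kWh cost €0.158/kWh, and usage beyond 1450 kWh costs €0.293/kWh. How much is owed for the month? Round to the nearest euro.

First 750 kWh × €0.107 = €80.25
Next 647 kWh × €0.158 = €102.23
Remaining tier: 0 kWh (not reached)
Total = €182.48 ≈ €182

€182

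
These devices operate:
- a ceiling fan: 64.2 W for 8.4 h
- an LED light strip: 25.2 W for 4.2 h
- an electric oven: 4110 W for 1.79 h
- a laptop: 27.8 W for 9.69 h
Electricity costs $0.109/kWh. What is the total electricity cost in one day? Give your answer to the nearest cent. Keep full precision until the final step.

ceiling fan: 64.2 W × 8.4 h = 539 Wh = 0.5393 kWh
LED light strip: 25.2 W × 4.2 h = 106 Wh = 0.1058 kWh
electric oven: 4110 W × 1.79 h = 7,357 Wh = 7.357 kWh
laptop: 27.8 W × 9.69 h = 269 Wh = 0.2694 kWh
Total energy = 0.5393 + 0.1058 + 7.357 + 0.2694 = 8.271 kWh
Cost = 8.271 kWh × $0.109 = $0.90

$0.90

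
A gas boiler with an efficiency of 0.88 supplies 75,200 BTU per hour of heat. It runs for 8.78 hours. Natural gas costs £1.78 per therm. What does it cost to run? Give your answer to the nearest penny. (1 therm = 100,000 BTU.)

£13.36

Heat delivered = 75,200 BTU/h × 8.78 h = 660,256 BTU
Gas input = 660,256 / 0.88 = 750,291 BTU
= 750,291 / 100,000 = 7.503 therm
Cost = 7.503 × £1.78/therm = £13.36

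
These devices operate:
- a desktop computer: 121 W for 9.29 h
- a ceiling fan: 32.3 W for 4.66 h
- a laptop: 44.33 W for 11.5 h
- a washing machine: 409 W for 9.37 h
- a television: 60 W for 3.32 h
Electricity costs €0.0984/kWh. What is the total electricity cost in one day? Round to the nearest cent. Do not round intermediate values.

€0.57

desktop computer: 121 W × 9.29 h = 1,124 Wh = 1.124 kWh
ceiling fan: 32.3 W × 4.66 h = 151 Wh = 0.1505 kWh
laptop: 44.33 W × 11.5 h = 510 Wh = 0.5098 kWh
washing machine: 409 W × 9.37 h = 3,832 Wh = 3.832 kWh
television: 60 W × 3.32 h = 199 Wh = 0.1992 kWh
Total energy = 1.124 + 0.1505 + 0.5098 + 3.832 + 0.1992 = 5.816 kWh
Cost = 5.816 kWh × €0.0984 = €0.57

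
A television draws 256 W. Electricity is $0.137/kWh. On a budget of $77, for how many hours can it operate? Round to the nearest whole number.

2195 h

Energy budget = $77 / $0.137 per kWh = 562 kWh = 562,044 Wh
Runtime = 562,044 Wh / 256 W = 2,195 h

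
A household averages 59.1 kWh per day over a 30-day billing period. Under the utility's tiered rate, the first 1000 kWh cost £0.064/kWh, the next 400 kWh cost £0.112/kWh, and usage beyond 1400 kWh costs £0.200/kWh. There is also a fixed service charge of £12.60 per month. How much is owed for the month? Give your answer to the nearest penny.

Usage = 59.1 kWh/day × 30 days = 1773 kWh
First 1000 kWh × £0.064 = £64.00
Next 400 kWh × £0.112 = £44.80
Remaining 373 kWh × £0.200 = £74.60
Energy charge = £183.40; + service £12.60 = £196.00

£196.00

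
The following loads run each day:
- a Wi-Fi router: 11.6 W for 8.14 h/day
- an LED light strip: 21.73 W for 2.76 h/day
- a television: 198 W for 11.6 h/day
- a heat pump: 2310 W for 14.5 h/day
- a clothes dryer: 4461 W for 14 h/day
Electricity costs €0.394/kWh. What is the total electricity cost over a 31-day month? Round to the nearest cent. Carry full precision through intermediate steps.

Wi-Fi router: 11.6 W × 8.14 h × 31 d = 2,927 Wh = 2.927 kWh
LED light strip: 21.73 W × 2.76 h × 31 d = 1,859 Wh = 1.859 kWh
television: 198 W × 11.6 h × 31 d = 71,201 Wh = 71.2 kWh
heat pump: 2310 W × 14.5 h × 31 d = 1,038,345 Wh = 1,038 kWh
clothes dryer: 4461 W × 14 h × 31 d = 1,936,074 Wh = 1,936 kWh
Total energy = 2.927 + 1.859 + 71.2 + 1,038 + 1,936 = 3,050 kWh
Cost = 3,050 kWh × €0.394 = €1,201.86

€1201.86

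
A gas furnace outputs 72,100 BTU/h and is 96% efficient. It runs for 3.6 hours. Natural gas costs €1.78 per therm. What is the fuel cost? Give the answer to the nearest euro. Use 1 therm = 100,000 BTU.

Heat delivered = 72,100 BTU/h × 3.6 h = 259,560 BTU
Gas input = 259,560 / 0.96 = 270,375 BTU
= 270,375 / 100,000 = 2.704 therm
Cost = 2.704 × €1.78/therm = €4.81 ≈ €5

€5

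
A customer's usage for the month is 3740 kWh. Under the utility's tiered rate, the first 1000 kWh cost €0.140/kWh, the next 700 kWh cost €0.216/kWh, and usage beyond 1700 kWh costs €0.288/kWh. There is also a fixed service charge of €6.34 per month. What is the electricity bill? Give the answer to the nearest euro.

€885

First 1000 kWh × €0.140 = €140.00
Next 700 kWh × €0.216 = €151.20
Remaining 2040 kWh × €0.288 = €587.52
Energy charge = €878.72; + service €6.34 = €885.06 ≈ €885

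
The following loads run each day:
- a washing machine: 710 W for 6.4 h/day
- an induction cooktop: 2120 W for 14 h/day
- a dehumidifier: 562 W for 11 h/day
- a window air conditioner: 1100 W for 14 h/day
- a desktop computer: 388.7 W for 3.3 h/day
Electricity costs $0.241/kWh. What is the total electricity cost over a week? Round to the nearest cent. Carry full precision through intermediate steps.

washing machine: 710 W × 6.4 h × 7 d = 31,808 Wh = 31.81 kWh
induction cooktop: 2120 W × 14 h × 7 d = 207,760 Wh = 207.8 kWh
dehumidifier: 562 W × 11 h × 7 d = 43,274 Wh = 43.27 kWh
window air conditioner: 1100 W × 14 h × 7 d = 107,800 Wh = 107.8 kWh
desktop computer: 388.7 W × 3.3 h × 7 d = 8,979 Wh = 8.979 kWh
Total energy = 31.81 + 207.8 + 43.27 + 107.8 + 8.979 = 399.6 kWh
Cost = 399.6 kWh × $0.241 = $96.31

$96.31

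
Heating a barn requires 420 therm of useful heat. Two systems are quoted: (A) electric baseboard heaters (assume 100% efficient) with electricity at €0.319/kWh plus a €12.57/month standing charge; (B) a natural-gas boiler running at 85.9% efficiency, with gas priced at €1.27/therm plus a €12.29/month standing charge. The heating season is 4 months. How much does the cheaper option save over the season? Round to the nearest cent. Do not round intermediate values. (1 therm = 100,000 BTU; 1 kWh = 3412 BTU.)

Heat load = 420 therm × 100,000 = 42,000,000 BTU
Gas: input = 42,000,000 / 0.859 = 48,894,063 BTU = 488.9 therm → 488.9 × €1.27 = €620.95; + 4 × €12.29 standing = €670.11
Electric: 42,000,000 BTU / 3412 = 12,310 kWh → × €0.319 = €3,926.73; + 4 × €12.57 standing = €3,977.01
Difference = |€670.11 − €3,977.01| = €3,306.89

€3306.89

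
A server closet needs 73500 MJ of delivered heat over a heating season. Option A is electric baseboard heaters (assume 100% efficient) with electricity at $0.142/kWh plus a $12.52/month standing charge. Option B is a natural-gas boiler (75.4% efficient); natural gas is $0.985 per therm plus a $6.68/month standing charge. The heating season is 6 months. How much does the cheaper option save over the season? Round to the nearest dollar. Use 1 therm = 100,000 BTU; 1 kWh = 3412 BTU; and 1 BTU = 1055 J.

$2024

Heat load = 73500 MJ = 73,500,000,000 J / 1055 = 69,668,246 BTU
Gas: input = 69,668,246 / 0.754 = 92,398,205 BTU = 924 therm → 924 × $0.985 = $910.12; + 6 × $6.68 standing = $950.20
Electric: 69,668,246 BTU / 3412 = 20,420 kWh → × $0.142 = $2,899.44; + 6 × $12.52 standing = $2,974.56
Difference = |$950.20 − $2,974.56| = $2,024.36 ≈ $2024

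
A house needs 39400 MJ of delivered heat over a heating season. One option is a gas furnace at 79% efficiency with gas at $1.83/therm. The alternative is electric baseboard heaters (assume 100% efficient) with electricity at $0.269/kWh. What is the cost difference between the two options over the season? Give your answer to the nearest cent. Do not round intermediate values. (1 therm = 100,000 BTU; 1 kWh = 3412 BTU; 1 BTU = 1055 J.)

$2079.23

Heat load = 39400 MJ = 39,400,000,000 J / 1055 = 37,345,972 BTU
Gas: input = 37,345,972 / 0.79 = 47,273,382 BTU = 472.7 therm → 472.7 × $1.83 = $865.10
Electric: 37,345,972 BTU / 3412 = 10,950 kWh → × $0.269 = $2,944.33
Difference = |$865.10 − $2,944.33| = $2,079.23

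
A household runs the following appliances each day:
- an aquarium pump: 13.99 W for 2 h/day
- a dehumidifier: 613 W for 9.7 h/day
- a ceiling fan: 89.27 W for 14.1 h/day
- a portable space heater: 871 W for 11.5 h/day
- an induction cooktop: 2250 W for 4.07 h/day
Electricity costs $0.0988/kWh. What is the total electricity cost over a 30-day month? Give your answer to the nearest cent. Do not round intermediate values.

$78.27

aquarium pump: 13.99 W × 2 h × 30 d = 839 Wh = 0.8394 kWh
dehumidifier: 613 W × 9.7 h × 30 d = 178,383 Wh = 178.4 kWh
ceiling fan: 89.27 W × 14.1 h × 30 d = 37,761 Wh = 37.76 kWh
portable space heater: 871 W × 11.5 h × 30 d = 300,495 Wh = 300.5 kWh
induction cooktop: 2250 W × 4.07 h × 30 d = 274,725 Wh = 274.7 kWh
Total energy = 0.8394 + 178.4 + 37.76 + 300.5 + 274.7 = 792.2 kWh
Cost = 792.2 kWh × $0.0988 = $78.27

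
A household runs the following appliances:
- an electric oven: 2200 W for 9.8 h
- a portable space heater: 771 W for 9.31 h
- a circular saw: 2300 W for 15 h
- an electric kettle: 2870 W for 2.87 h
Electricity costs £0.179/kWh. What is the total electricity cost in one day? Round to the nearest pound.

£13

electric oven: 2200 W × 9.8 h = 21,560 Wh = 21.56 kWh
portable space heater: 771 W × 9.31 h = 7,178 Wh = 7.178 kWh
circular saw: 2300 W × 15 h = 34,500 Wh = 34.5 kWh
electric kettle: 2870 W × 2.87 h = 8,237 Wh = 8.237 kWh
Total energy = 21.56 + 7.178 + 34.5 + 8.237 = 71.47 kWh
Cost = 71.47 kWh × £0.179 = £12.79 ≈ £13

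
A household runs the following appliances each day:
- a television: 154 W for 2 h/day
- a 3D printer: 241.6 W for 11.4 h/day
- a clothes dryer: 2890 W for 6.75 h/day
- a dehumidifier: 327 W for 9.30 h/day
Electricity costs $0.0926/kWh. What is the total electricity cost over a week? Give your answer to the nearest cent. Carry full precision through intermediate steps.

$16.60

television: 154 W × 2 h × 7 d = 2,156 Wh = 2.156 kWh
3D printer: 241.6 W × 11.4 h × 7 d = 19,280 Wh = 19.28 kWh
clothes dryer: 2890 W × 6.75 h × 7 d = 136,552 Wh = 136.6 kWh
dehumidifier: 327 W × 9.30 h × 7 d = 21,288 Wh = 21.29 kWh
Total energy = 2.156 + 19.28 + 136.6 + 21.29 = 179.3 kWh
Cost = 179.3 kWh × $0.0926 = $16.60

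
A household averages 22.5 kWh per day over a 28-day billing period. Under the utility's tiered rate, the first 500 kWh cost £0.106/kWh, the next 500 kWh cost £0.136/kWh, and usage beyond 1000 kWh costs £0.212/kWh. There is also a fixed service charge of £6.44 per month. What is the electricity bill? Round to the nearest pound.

Usage = 22.5 kWh/day × 28 days = 630 kWh
First 500 kWh × £0.106 = £53.00
Next 130 kWh × £0.136 = £17.68
Remaining tier: 0 kWh (not reached)
Energy charge = £70.68; + service £6.44 = £77.12 ≈ £77

£77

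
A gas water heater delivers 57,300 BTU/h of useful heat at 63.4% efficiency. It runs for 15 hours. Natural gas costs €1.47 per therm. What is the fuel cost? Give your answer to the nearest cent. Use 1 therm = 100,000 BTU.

€19.93

Heat delivered = 57,300 BTU/h × 15 h = 859,500 BTU
Gas input = 859,500 / 0.634 = 1,355,678 BTU
= 1,355,678 / 100,000 = 13.56 therm
Cost = 13.56 × €1.47/therm = €19.93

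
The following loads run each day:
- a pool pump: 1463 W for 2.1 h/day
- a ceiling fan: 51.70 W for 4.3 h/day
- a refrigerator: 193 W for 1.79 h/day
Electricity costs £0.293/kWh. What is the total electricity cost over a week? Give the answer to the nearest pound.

pool pump: 1463 W × 2.1 h × 7 d = 21,506 Wh = 21.51 kWh
ceiling fan: 51.70 W × 4.3 h × 7 d = 1,556 Wh = 1.556 kWh
refrigerator: 193 W × 1.79 h × 7 d = 2,418 Wh = 2.418 kWh
Total energy = 21.51 + 1.556 + 2.418 = 25.48 kWh
Cost = 25.48 kWh × £0.293 = £7.47 ≈ £7

£7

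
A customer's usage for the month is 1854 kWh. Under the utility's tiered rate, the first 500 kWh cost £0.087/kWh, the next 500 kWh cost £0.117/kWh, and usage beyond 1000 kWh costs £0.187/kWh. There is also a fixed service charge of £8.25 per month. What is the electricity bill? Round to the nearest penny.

First 500 kWh × £0.087 = £43.50
Next 500 kWh × £0.117 = £58.50
Remaining 854 kWh × £0.187 = £159.70
Energy charge = £261.70; + service £8.25 = £269.95

£269.95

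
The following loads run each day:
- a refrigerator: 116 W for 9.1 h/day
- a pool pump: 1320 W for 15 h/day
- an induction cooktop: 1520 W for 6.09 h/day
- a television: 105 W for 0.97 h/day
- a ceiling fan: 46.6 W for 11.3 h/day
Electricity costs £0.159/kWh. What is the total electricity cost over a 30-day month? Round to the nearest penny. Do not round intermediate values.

£146.63

refrigerator: 116 W × 9.1 h × 30 d = 31,668 Wh = 31.67 kWh
pool pump: 1320 W × 15 h × 30 d = 594,000 Wh = 594 kWh
induction cooktop: 1520 W × 6.09 h × 30 d = 277,704 Wh = 277.7 kWh
television: 105 W × 0.97 h × 30 d = 3,056 Wh = 3.055 kWh
ceiling fan: 46.6 W × 11.3 h × 30 d = 15,797 Wh = 15.8 kWh
Total energy = 31.67 + 594 + 277.7 + 3.055 + 15.8 = 922.2 kWh
Cost = 922.2 kWh × £0.159 = £146.63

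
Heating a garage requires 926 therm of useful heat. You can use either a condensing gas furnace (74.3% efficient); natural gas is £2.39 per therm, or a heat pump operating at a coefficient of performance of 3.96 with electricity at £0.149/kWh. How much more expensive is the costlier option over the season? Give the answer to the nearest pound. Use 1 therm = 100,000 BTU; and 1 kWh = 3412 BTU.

Heat load = 926 therm × 100,000 = 92,600,000 BTU
Gas: input = 92,600,000 / 0.743 = 124,629,879 BTU = 1,246 therm → 1,246 × £2.39 = £2,978.65
Heat pump: 92,600,000 BTU / 3412 = 27,140 kWh heat; / 3.96 = 6,853 kWh in → × £0.149 = £1,021.16
Difference = |£2,978.65 − £1,021.16| = £1,957.50 ≈ £1957

£1957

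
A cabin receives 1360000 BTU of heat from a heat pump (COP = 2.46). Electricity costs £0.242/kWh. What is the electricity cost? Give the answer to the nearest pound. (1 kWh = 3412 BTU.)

£39

Heat delivered = 1,360,000 BTU / 3412 = 398.6 kWh
Electrical input = 398.6 kWh / 2.46 = 162 kWh
Cost = 162 × £0.242/kWh = £39.21 ≈ £39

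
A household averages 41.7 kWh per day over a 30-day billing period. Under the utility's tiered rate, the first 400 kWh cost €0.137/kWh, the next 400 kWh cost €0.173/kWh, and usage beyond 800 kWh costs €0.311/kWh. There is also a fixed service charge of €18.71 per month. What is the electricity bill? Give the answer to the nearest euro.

€283

Usage = 41.7 kWh/day × 30 days = 1251 kWh
First 400 kWh × €0.137 = €54.80
Next 400 kWh × €0.173 = €69.20
Remaining 451 kWh × €0.311 = €140.26
Energy charge = €264.26; + service €18.71 = €282.97 ≈ €283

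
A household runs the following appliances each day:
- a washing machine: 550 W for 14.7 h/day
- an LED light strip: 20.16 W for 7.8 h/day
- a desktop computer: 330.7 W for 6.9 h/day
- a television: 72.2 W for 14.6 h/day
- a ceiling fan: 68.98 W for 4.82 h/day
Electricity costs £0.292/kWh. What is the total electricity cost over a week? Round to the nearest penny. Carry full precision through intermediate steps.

washing machine: 550 W × 14.7 h × 7 d = 56,595 Wh = 56.59 kWh
LED light strip: 20.16 W × 7.8 h × 7 d = 1,101 Wh = 1.101 kWh
desktop computer: 330.7 W × 6.9 h × 7 d = 15,973 Wh = 15.97 kWh
television: 72.2 W × 14.6 h × 7 d = 7,379 Wh = 7.379 kWh
ceiling fan: 68.98 W × 4.82 h × 7 d = 2,327 Wh = 2.327 kWh
Total energy = 56.59 + 1.101 + 15.97 + 7.379 + 2.327 = 83.37 kWh
Cost = 83.37 kWh × £0.292 = £24.35

£24.35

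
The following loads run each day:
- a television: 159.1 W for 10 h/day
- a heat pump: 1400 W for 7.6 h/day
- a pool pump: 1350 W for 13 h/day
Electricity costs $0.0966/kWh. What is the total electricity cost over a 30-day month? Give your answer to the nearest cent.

$86.31

television: 159.1 W × 10 h × 30 d = 47,730 Wh = 47.73 kWh
heat pump: 1400 W × 7.6 h × 30 d = 319,200 Wh = 319.2 kWh
pool pump: 1350 W × 13 h × 30 d = 526,500 Wh = 526.5 kWh
Total energy = 47.73 + 319.2 + 526.5 = 893.4 kWh
Cost = 893.4 kWh × $0.0966 = $86.31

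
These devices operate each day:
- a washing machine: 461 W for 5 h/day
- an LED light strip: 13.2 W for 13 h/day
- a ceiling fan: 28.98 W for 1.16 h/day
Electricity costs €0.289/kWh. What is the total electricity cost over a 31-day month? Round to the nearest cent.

€22.49

washing machine: 461 W × 5 h × 31 d = 71,455 Wh = 71.45 kWh
LED light strip: 13.2 W × 13 h × 31 d = 5,320 Wh = 5.32 kWh
ceiling fan: 28.98 W × 1.16 h × 31 d = 1,042 Wh = 1.042 kWh
Total energy = 71.45 + 5.32 + 1.042 = 77.82 kWh
Cost = 77.82 kWh × €0.289 = €22.49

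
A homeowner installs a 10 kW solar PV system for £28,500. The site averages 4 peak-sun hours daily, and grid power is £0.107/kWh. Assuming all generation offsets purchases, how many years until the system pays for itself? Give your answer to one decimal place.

Daily generation = 10 kW × 4 h = 40 kWh
Annual generation = 40 × 365 = 14600 kWh
Annual savings = 14600 × £0.107 = £1,562.20
Payback = £28,500 / £1,562.20 = 18.2 years

18.2 years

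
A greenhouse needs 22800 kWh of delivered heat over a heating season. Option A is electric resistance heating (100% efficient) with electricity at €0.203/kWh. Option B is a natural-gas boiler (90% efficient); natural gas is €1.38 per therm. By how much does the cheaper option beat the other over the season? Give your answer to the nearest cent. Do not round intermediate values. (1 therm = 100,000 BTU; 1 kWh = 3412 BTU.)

Heat load = 22800 kWh × 3412 = 77,793,600 BTU
Gas: input = 77,793,600 / 0.90 = 86,437,333 BTU = 864.4 therm → 864.4 × €1.38 = €1,192.84
Electric: 77,793,600 BTU / 3412 = 22,800 kWh → × €0.203 = €4,628.40
Difference = |€1,192.84 − €4,628.40| = €3,435.56

€3435.56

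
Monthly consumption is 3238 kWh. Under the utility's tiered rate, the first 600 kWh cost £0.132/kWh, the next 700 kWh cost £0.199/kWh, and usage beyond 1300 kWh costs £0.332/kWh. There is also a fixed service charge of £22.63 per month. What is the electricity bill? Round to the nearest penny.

First 600 kWh × £0.132 = £79.20
Next 700 kWh × £0.199 = £139.30
Remaining 1938 kWh × £0.332 = £643.42
Energy charge = £861.92; + service £22.63 = £884.55

£884.55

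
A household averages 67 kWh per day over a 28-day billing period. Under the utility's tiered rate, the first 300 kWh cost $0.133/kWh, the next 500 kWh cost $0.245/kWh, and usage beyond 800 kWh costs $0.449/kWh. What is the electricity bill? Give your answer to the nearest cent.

Usage = 67 kWh/day × 28 days = 1876 kWh
First 300 kWh × $0.133 = $39.90
Next 500 kWh × $0.245 = $122.50
Remaining 1076 kWh × $0.449 = $483.12
Total = $645.52

$645.52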